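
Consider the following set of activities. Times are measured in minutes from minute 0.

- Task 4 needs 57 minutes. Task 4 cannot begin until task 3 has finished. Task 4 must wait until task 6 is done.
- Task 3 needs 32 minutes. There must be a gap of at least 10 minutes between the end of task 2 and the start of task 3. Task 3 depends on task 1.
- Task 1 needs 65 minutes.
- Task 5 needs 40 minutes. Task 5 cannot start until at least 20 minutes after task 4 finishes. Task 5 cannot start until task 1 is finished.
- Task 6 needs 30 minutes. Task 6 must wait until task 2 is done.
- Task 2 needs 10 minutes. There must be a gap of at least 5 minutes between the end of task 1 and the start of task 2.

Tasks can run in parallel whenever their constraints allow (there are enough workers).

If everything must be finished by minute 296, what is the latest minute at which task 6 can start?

To finish by minute 296, task 5 (duration 40) must start no later than minute 256.
Task 4 must finish before task 5 (must start by minute 256, minus 20-minute gap → minute 236). With a 57-minute duration, task 4 must start by 236 − 57 = minute 179.
Task 6 has to be done before task 4 (must start by minute 179). That means finishing by minute 179, i.e. starting by 179 − 30 = minute 149.

149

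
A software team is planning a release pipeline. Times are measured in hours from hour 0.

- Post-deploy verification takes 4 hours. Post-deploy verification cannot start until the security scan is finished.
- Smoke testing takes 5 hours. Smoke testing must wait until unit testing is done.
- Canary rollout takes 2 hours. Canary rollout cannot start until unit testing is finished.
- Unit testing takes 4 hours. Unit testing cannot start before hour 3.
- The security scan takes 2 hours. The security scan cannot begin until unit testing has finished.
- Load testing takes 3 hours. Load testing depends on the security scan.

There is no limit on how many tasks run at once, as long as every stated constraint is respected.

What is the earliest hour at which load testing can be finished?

Unit testing waits on its own release at hour 3, so it starts at hour 3 and finishes at 3 + 4 = hour 7.
The security scan cannot begin until unit testing (finishes hour 7). It runs from hour 7 to 7 + 2 = hour 9.
Load testing cannot begin until the security scan (finishes hour 9). It runs from hour 9 to 9 + 3 = hour 12.

12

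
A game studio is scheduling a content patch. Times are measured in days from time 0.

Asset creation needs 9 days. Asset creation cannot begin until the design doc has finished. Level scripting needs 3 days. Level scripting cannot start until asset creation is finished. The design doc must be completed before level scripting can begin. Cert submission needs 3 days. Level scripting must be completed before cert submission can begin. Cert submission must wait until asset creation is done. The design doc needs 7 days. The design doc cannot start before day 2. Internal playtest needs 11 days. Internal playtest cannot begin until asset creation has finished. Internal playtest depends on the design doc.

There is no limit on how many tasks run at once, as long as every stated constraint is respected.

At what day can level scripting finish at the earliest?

The design doc waits on its own release at day 2, so it starts at day 2 and finishes at 2 + 7 = day 9.
Asset creation waits on the design doc (finishes day 9), so it starts at day 9 and finishes at 9 + 9 = day 18.
Level scripting needs all of asset creation (finishes day 18); the design doc (finishes day 9). That puts its earliest start at day 18; it finishes at 18 + 3 = day 21.

21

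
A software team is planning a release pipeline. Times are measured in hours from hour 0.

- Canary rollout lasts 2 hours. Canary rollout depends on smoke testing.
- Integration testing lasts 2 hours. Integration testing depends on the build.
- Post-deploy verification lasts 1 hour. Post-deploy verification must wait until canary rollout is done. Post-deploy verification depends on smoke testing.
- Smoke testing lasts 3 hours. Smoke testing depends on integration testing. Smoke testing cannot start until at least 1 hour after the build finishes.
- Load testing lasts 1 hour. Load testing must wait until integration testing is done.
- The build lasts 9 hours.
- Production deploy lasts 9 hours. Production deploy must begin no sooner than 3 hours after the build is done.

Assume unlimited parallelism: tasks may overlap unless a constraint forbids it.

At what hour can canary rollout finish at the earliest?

Nothing blocks the build, so it runs from hour 0 to hour 9.
Integration testing waits on the build (finishes hour 9), so it starts at hour 9 and finishes at 9 + 2 = hour 11.
For smoke testing: integration testing (finishes hour 11); the build (finishes hour 9, plus 1-hour gap → hour 10). Taking the maximum gives a start of hour 11, and it finishes at 11 + 3 = hour 14.
After smoke testing (finishes hour 14), canary rollout can start at hour 14 and finishes at hour 16.

16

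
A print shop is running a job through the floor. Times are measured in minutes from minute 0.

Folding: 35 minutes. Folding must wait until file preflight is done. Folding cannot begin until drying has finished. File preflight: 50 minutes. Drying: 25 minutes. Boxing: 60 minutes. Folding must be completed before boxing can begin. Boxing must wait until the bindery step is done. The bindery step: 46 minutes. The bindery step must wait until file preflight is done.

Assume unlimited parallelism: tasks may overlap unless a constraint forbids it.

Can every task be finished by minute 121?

No

Drying can start immediately at minute 0; it finishes at minute 25.
File preflight can start immediately at minute 0; it finishes at minute 50.
The bindery step waits on file preflight (finishes minute 50), so it starts at minute 50 and finishes at 50 + 46 = minute 96.
Folding has to wait for file preflight (finishes minute 50); drying (finishes minute 25). The latest of these is minute 50, so folding runs minute 50 to 50 + 35 = minute 85.
Boxing cannot start until folding (finishes minute 85); the bindery step (finishes minute 96). The controlling bound is minute 96, so boxing finishes at 96 + 60 = minute 156.
The earliest everything can be done is minute 156, which is after the deadline of 121, so it is not possible.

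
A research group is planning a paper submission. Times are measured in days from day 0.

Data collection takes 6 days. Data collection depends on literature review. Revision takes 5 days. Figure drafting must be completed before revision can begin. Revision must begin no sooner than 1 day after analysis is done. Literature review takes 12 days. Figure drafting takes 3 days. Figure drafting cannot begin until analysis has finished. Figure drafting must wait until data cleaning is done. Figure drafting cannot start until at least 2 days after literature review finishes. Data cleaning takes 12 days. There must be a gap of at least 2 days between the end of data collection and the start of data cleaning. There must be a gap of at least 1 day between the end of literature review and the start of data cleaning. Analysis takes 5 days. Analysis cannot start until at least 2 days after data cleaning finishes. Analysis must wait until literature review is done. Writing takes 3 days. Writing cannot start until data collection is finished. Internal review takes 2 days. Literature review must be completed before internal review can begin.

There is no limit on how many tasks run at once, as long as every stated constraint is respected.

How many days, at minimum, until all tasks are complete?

Nothing blocks literature review, so it runs from day 0 to day 12.
Internal review cannot begin until literature review (finishes day 12). It runs from day 12 to 12 + 2 = day 14.
Data collection cannot begin until literature review (finishes day 12). It runs from day 12 to 12 + 6 = day 18.
After data collection (finishes day 18), writing can start at day 18 and finishes at day 21.
Data cleaning has to wait for data collection (finishes day 18, plus 2-day gap → day 20); literature review (finishes day 12, plus 1-day gap → day 13). The latest of these is day 20, so data cleaning runs day 20 to 20 + 12 = day 32.
Analysis cannot start until data cleaning (finishes day 32, plus 2-day gap → day 34); literature review (finishes day 12). The controlling bound is day 34, so analysis finishes at 34 + 5 = day 39.
For figure drafting: analysis (finishes day 39); data cleaning (finishes day 32); literature review (finishes day 12, plus 2-day gap → day 14). Taking the maximum gives a start of day 39, and it finishes at 39 + 3 = day 42.
For revision: figure drafting (finishes day 42); analysis (finishes day 39, plus 1-day gap → day 40). Taking the maximum gives a start of day 42, and it finishes at 42 + 5 = day 47.
All tasks are finished once the last one completes. Finish times: Literature review at 12, Data collection at 18, Data cleaning at 32, Analysis at 39, Figure drafting at 42, Writing at 21, Internal review at 14, Revision at 47. The latest is day 47.

47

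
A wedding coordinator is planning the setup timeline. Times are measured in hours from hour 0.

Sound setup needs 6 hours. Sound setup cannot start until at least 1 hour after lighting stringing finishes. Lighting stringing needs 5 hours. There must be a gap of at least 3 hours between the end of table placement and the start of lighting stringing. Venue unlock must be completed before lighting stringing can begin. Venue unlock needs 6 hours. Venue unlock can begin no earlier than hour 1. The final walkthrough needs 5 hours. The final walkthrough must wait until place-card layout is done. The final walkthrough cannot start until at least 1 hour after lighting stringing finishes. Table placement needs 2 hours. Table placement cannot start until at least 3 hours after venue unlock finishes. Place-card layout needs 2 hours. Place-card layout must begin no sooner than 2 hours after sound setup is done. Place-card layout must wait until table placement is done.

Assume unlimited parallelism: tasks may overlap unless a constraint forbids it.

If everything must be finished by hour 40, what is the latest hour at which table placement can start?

Nothing follows the final walkthrough; the deadline of hour 40 is its only limit. It must start by 40 − 5 = hour 35.
Place-card layout feeds into the final walkthrough (must start by hour 35); so place-card layout must finish by hour 35 and therefore start by hour 33.
Sound setup must finish before place-card layout (must start by hour 33, minus 2-hour gap → hour 31). With a 6-hour duration, sound setup must start by 31 − 6 = hour 25.
Lighting stringing feeds sound setup (must start by hour 25, minus 1-hour gap → hour 24); the final walkthrough (must start by hour 35, minus 1-hour gap → hour 34). Taking the minimum, lighting stringing must finish by hour 24 and start by 24 − 5 = hour 19.
Table placement must finish in time for lighting stringing (must start by hour 19, minus 3-hour gap → hour 16); place-card layout (must start by hour 33). The tightest is hour 16, so table placement must start by 16 − 2 = hour 14.

14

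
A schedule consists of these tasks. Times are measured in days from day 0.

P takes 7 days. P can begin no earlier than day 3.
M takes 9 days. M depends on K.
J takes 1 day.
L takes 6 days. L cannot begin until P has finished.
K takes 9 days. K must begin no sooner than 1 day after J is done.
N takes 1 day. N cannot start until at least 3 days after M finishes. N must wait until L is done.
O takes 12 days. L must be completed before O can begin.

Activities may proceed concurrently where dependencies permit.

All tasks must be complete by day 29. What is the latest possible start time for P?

Nothing follows N; the deadline of day 29 is its only limit. It must start by 29 − 1 = day 28.
O has no dependents, so it just needs to finish by day 29. Starting by 29 − 12 = day 17 achieves that.
For L: N (must start by day 28); O (must start by day 17). The most restrictive is day 17; with a 6-day duration, L must start by day 11.
P feeds into L (must start by day 11); so P must finish by day 11 and therefore start by day 4.

4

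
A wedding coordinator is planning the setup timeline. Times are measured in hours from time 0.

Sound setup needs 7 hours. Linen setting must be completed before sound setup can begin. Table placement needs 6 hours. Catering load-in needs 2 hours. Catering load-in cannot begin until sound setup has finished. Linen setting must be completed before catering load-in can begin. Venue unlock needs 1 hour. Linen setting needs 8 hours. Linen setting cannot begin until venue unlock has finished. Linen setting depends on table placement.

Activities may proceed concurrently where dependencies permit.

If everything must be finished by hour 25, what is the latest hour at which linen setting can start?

To finish by hour 25, catering load-in (duration 2) must start no later than hour 23.
Sound setup feeds into catering load-in (must start by hour 23); so sound setup must finish by hour 23 and therefore start by hour 16.
Linen setting must finish in time for sound setup (must start by hour 16); catering load-in (must start by hour 23). The tightest is hour 16, so linen setting must start by 16 − 8 = hour 8.

8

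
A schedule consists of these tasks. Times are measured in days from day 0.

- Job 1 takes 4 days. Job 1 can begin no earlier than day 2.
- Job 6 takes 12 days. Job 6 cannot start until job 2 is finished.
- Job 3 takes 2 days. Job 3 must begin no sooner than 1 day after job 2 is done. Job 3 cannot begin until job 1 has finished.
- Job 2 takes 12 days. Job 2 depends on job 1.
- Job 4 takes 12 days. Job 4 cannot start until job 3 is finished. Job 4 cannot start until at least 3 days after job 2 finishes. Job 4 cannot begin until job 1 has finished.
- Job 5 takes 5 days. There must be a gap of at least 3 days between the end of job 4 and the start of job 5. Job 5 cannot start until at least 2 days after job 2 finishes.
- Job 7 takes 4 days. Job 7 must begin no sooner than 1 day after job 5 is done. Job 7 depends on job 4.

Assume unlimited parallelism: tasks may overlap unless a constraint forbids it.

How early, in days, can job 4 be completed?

Job 1 cannot begin until its own release at day 2. It runs from day 2 to 2 + 4 = day 6.
Job 2 cannot begin until job 1 (finishes day 6). It runs from day 6 to 6 + 12 = day 18.
Job 3 needs all of job 2 (finishes day 18, plus 1-day gap → day 19); job 1 (finishes day 6). That puts its earliest start at day 19; it finishes at 19 + 2 = day 21.
Job 4 needs all of job 3 (finishes day 21); job 2 (finishes day 18, plus 3-day gap → day 21); job 1 (finishes day 6). That puts its earliest start at day 21; it finishes at 21 + 12 = day 33.

33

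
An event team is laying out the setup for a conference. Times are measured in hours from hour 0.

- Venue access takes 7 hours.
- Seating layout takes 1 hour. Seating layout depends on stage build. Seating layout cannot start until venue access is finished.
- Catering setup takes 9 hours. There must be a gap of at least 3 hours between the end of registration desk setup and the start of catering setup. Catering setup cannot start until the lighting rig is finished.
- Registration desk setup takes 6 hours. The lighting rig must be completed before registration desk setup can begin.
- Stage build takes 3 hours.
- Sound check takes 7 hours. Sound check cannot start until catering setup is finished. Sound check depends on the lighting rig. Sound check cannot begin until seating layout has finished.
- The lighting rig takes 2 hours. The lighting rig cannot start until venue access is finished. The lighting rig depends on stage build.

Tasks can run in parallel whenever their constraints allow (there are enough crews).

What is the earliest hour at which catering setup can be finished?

27

Nothing blocks stage build, so it runs from hour 0 to hour 3.
Venue access can start immediately at hour 0; it finishes at hour 7.
The lighting rig has to wait for venue access (finishes hour 7); stage build (finishes hour 3). The latest of these is hour 7, so the lighting rig runs hour 7 to 7 + 2 = hour 9.
Registration desk setup waits on the lighting rig (finishes hour 9), so it starts at hour 9 and finishes at 9 + 6 = hour 15.
Catering setup needs all of registration desk setup (finishes hour 15, plus 3-hour gap → hour 18); the lighting rig (finishes hour 9). That puts its earliest start at hour 18; it finishes at 18 + 9 = hour 27.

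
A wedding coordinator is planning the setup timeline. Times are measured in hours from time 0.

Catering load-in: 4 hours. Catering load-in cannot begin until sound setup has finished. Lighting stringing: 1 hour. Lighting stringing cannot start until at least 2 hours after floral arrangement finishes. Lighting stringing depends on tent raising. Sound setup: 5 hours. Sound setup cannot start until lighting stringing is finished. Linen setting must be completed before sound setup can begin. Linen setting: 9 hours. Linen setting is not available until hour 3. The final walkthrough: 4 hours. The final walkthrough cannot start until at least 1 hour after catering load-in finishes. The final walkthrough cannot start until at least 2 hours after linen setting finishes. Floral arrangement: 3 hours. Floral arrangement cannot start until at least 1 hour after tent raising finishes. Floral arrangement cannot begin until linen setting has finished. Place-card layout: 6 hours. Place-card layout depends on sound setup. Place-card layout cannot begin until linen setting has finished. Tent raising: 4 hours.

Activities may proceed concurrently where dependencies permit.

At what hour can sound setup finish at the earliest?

23

Linen setting waits on its own release at hour 3, so it starts at hour 3 and finishes at 3 + 9 = hour 12.
Nothing blocks tent raising, so it runs from hour 0 to hour 4.
Floral arrangement needs all of tent raising (finishes hour 4, plus 1-hour gap → hour 5); linen setting (finishes hour 12). That puts its earliest start at hour 12; it finishes at 12 + 3 = hour 15.
For lighting stringing: floral arrangement (finishes hour 15, plus 2-hour gap → hour 17); tent raising (finishes hour 4). Taking the maximum gives a start of hour 17, and it finishes at 17 + 1 = hour 18.
Sound setup cannot start until lighting stringing (finishes hour 18); linen setting (finishes hour 12). The controlling bound is hour 18, so sound setup finishes at 18 + 5 = hour 23.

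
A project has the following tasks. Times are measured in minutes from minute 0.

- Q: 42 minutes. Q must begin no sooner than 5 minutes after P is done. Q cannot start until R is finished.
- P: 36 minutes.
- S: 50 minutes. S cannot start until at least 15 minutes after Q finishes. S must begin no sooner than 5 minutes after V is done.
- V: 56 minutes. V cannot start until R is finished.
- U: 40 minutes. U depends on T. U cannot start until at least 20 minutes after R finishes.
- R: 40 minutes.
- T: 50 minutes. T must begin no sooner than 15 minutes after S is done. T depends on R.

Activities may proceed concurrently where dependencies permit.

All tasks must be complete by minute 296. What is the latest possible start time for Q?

To finish by minute 296, U (duration 40) must start no later than minute 256.
T has to be done before U (must start by minute 256). That means finishing by minute 256, i.e. starting by 256 − 50 = minute 206.
S must finish before T (must start by minute 206, minus 15-minute gap → minute 191). With a 50-minute duration, S must start by 191 − 50 = minute 141.
Q must finish before S (must start by minute 141, minus 15-minute gap → minute 126). With a 42-minute duration, Q must start by 126 − 42 = minute 84.

84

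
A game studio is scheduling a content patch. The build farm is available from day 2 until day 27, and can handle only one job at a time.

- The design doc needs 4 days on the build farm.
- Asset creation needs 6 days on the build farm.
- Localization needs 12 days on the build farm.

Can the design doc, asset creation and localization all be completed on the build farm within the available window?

Yes

The build farm window is 27 − 2 = 25 days.
Running back to back, the jobs need 4 + 6 + 12 = 22 days on the build farm.
Since 22 ≤ 25, they fit within the window.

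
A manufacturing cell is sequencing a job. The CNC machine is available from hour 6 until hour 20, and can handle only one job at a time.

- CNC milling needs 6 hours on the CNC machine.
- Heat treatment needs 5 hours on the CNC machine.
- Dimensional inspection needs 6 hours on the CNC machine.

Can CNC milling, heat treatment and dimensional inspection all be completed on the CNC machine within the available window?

The CNC machine window is 20 − 6 = 14 hours.
Running back to back, the jobs need 6 + 5 + 6 = 17 hours on the CNC machine.
Since 17 > 14, they cannot all fit.

No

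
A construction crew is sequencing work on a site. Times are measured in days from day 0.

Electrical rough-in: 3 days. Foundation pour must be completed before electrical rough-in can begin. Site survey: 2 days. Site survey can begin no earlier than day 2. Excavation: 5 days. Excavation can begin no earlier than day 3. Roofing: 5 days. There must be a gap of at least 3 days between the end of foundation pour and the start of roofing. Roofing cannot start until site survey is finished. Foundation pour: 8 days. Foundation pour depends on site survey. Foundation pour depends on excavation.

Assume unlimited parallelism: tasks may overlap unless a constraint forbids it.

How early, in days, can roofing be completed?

24

After its own release at day 3, excavation can start at day 3 and finishes at day 8.
After its own release at day 2, site survey can start at day 2 and finishes at day 4.
Foundation pour needs all of site survey (finishes day 4); excavation (finishes day 8). That puts its earliest start at day 8; it finishes at 8 + 8 = day 16.
Roofing needs all of foundation pour (finishes day 16, plus 3-day gap → day 19); site survey (finishes day 4). That puts its earliest start at day 19; it finishes at 19 + 5 = day 24.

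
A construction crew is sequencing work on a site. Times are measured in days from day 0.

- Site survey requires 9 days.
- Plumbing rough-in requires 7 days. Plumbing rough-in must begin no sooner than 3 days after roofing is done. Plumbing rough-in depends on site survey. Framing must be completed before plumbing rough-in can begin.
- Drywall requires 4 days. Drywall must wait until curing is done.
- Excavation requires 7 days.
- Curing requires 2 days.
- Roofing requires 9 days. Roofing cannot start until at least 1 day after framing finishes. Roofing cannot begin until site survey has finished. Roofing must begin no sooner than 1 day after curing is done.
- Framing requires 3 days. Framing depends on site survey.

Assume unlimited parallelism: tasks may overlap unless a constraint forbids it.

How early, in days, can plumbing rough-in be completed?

Nothing blocks curing, so it runs from day 0 to day 2.
Site survey can start immediately at day 0; it finishes at day 9.
Framing waits on site survey (finishes day 9), so it starts at day 9 and finishes at 9 + 3 = day 12.
Roofing cannot start until framing (finishes day 12, plus 1-day gap → day 13); site survey (finishes day 9); curing (finishes day 2, plus 1-day gap → day 3). The controlling bound is day 13, so roofing finishes at 13 + 9 = day 22.
Plumbing rough-in needs all of roofing (finishes day 22, plus 3-day gap → day 25); site survey (finishes day 9); framing (finishes day 12). That puts its earliest start at day 25; it finishes at 25 + 7 = day 32.

32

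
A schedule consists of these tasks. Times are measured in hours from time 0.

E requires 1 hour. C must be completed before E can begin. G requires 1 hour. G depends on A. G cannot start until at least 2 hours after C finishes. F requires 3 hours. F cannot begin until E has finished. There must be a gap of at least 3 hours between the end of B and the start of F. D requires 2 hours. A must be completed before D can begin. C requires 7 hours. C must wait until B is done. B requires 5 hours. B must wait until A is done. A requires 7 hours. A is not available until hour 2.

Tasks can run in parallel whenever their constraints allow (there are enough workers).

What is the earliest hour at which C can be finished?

21

A waits on its own release at hour 2, so it starts at hour 2 and finishes at 2 + 7 = hour 9.
After A (finishes hour 9), B can start at hour 9 and finishes at hour 14.
C waits on B (finishes hour 14), so it starts at hour 14 and finishes at 14 + 7 = hour 21.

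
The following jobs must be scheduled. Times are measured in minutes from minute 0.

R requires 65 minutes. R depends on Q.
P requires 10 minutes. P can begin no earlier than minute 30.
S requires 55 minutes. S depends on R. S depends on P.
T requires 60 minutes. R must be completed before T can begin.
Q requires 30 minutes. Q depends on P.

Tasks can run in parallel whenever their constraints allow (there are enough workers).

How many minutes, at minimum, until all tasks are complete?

P waits on its own release at minute 30, so it starts at minute 30 and finishes at 30 + 10 = minute 40.
Q cannot begin until P (finishes minute 40). It runs from minute 40 to 40 + 30 = minute 70.
After Q (finishes minute 70), R can start at minute 70 and finishes at minute 135.
After R (finishes minute 135), T can start at minute 135 and finishes at minute 195.
S needs all of R (finishes minute 135); P (finishes minute 40). That puts its earliest start at minute 135; it finishes at 135 + 55 = minute 190.
All tasks are finished once the last one completes. Finish times: P at 40, Q at 70, R at 135, S at 190, T at 195. The latest is minute 195.

195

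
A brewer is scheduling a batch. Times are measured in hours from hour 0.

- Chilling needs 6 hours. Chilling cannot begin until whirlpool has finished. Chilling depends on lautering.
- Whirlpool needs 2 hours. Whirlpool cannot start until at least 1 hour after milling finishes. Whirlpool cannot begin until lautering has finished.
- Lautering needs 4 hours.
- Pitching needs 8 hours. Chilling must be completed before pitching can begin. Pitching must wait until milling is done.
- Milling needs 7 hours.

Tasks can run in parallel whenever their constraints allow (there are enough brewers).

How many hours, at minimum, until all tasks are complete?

24

Nothing blocks lautering, so it runs from hour 0 to hour 4.
Milling has no prerequisites, so it starts at hour 0 and finishes at hour 7.
Whirlpool has to wait for milling (finishes hour 7, plus 1-hour gap → hour 8); lautering (finishes hour 4). The latest of these is hour 8, so whirlpool runs hour 8 to 8 + 2 = hour 10.
Chilling cannot start until whirlpool (finishes hour 10); lautering (finishes hour 4). The controlling bound is hour 10, so chilling finishes at 10 + 6 = hour 16.
Pitching has to wait for chilling (finishes hour 16); milling (finishes hour 7). The latest of these is hour 16, so pitching runs hour 16 to 16 + 8 = hour 24.
All tasks are finished once the last one completes. Finish times: Milling at 7, Lautering at 4, Whirlpool at 10, Chilling at 16, Pitching at 24. The latest is hour 24.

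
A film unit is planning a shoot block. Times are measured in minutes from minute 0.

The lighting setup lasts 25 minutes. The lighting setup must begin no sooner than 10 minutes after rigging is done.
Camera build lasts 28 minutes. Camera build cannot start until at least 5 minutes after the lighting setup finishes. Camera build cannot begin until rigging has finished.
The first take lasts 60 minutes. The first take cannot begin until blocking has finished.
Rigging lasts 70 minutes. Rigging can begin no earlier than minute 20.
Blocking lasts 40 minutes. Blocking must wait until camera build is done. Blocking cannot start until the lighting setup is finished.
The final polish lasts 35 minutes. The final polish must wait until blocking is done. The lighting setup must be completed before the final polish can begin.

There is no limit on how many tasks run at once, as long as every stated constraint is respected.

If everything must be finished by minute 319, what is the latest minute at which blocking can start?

219

The final polish must finish by minute 319; it takes 35 minutes, so it must start by 319 − 35 = minute 284.
The first take has no dependents, so it just needs to finish by minute 319. Starting by 319 − 60 = minute 259 achieves that.
Blocking must finish in time for the final polish (must start by minute 284); the first take (must start by minute 259). The tightest is minute 259, so blocking must start by 259 − 40 = minute 219.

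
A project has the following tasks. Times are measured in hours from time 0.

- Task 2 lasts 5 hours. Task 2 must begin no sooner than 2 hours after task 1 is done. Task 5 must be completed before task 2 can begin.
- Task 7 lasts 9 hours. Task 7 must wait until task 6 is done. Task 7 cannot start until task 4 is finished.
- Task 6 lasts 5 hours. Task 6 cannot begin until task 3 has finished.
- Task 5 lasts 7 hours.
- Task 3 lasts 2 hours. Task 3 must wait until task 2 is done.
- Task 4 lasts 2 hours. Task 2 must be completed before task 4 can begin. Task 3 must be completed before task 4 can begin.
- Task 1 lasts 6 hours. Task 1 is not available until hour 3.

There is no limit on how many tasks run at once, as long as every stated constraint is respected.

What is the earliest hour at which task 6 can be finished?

23

Task 5 can start immediately at hour 0; it finishes at hour 7.
Task 1 waits on its own release at hour 3, so it starts at hour 3 and finishes at 3 + 6 = hour 9.
For task 2: task 1 (finishes hour 9, plus 2-hour gap → hour 11); task 5 (finishes hour 7). Taking the maximum gives a start of hour 11, and it finishes at 11 + 5 = hour 16.
Task 3 cannot begin until task 2 (finishes hour 16). It runs from hour 16 to 16 + 2 = hour 18.
Task 6 waits on task 3 (finishes hour 18), so it starts at hour 18 and finishes at 18 + 5 = hour 23.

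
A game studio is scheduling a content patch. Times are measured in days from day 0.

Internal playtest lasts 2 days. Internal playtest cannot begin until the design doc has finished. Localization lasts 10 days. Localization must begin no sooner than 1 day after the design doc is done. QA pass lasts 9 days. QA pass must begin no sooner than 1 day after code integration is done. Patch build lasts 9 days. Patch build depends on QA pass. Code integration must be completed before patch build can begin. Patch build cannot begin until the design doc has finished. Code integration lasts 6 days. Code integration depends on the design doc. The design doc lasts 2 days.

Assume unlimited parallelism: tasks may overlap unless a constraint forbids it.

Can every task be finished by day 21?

The design doc can start immediately at day 0; it finishes at day 2.
Localization waits on the design doc (finishes day 2, plus 1-day gap → day 3), so it starts at day 3 and finishes at 3 + 10 = day 13.
After the design doc (finishes day 2), internal playtest can start at day 2 and finishes at day 4.
After the design doc (finishes day 2), code integration can start at day 2 and finishes at day 8.
After code integration (finishes day 8, plus 1-day gap → day 9), QA pass can start at day 9 and finishes at day 18.
For patch build: QA pass (finishes day 18); code integration (finishes day 8); the design doc (finishes day 2). Taking the maximum gives a start of day 18, and it finishes at 18 + 9 = day 27.
The earliest everything can be done is day 27, which is after the deadline of 21, so it is not possible.

No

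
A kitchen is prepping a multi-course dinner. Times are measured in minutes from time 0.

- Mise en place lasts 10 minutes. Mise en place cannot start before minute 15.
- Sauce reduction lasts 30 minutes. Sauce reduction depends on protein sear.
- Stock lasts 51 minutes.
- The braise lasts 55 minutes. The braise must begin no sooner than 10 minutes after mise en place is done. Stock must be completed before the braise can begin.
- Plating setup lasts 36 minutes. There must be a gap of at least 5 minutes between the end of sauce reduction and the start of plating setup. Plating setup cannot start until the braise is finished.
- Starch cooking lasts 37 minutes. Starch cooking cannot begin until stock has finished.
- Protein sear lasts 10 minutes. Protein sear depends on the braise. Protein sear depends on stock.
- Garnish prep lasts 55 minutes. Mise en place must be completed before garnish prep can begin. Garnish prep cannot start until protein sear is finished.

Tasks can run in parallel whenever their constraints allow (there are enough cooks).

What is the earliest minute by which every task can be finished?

187

Nothing blocks stock, so it runs from minute 0 to minute 51.
Starch cooking waits on stock (finishes minute 51), so it starts at minute 51 and finishes at 51 + 37 = minute 88.
Mise en place waits on its own release at minute 15, so it starts at minute 15 and finishes at 15 + 10 = minute 25.
The braise needs all of mise en place (finishes minute 25, plus 10-minute gap → minute 35); stock (finishes minute 51). That puts its earliest start at minute 51; it finishes at 51 + 55 = minute 106.
For protein sear: the braise (finishes minute 106); stock (finishes minute 51). Taking the maximum gives a start of minute 106, and it finishes at 106 + 10 = minute 116.
Garnish prep has to wait for mise en place (finishes minute 25); protein sear (finishes minute 116). The latest of these is minute 116, so garnish prep runs minute 116 to 116 + 55 = minute 171.
After protein sear (finishes minute 116), sauce reduction can start at minute 116 and finishes at minute 146.
Plating setup has to wait for sauce reduction (finishes minute 146, plus 5-minute gap → minute 151); the braise (finishes minute 106). The latest of these is minute 151, so plating setup runs minute 151 to 151 + 36 = minute 187.
All tasks are finished once the last one completes. Finish times: Mise en place at 25, Stock at 51, The braise at 106, Protein sear at 116, Sauce reduction at 146, Starch cooking at 88, Plating setup at 187, Garnish prep at 171. The latest is minute 187.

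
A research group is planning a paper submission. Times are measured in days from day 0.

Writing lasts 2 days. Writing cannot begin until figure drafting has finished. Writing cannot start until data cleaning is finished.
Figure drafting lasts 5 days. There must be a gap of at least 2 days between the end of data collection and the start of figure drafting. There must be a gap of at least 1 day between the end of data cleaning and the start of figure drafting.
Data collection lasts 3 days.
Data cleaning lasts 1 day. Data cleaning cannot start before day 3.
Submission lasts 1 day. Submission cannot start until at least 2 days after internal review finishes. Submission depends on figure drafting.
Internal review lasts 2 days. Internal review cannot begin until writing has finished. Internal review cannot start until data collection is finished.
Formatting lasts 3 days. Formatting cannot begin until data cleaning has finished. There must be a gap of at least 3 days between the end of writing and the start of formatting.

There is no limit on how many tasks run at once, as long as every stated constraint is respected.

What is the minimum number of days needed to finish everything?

18

After its own release at day 3, data cleaning can start at day 3 and finishes at day 4.
Data collection has no prerequisites, so it starts at day 0 and finishes at day 3.
For figure drafting: data collection (finishes day 3, plus 2-day gap → day 5); data cleaning (finishes day 4, plus 1-day gap → day 5). Taking the maximum gives a start of day 5, and it finishes at 5 + 5 = day 10.
Writing needs all of figure drafting (finishes day 10); data cleaning (finishes day 4). That puts its earliest start at day 10; it finishes at 10 + 2 = day 12.
Formatting cannot start until data cleaning (finishes day 4); writing (finishes day 12, plus 3-day gap → day 15). The controlling bound is day 15, so formatting finishes at 15 + 3 = day 18.
Internal review has to wait for writing (finishes day 12); data collection (finishes day 3). The latest of these is day 12, so internal review runs day 12 to 12 + 2 = day 14.
Submission cannot start until internal review (finishes day 14, plus 2-day gap → day 16); figure drafting (finishes day 10). The controlling bound is day 16, so submission finishes at 16 + 1 = day 17.
All tasks are finished once the last one completes. Finish times: Data collection at 3, Data cleaning at 4, Figure drafting at 10, Writing at 12, Internal review at 14, Formatting at 18, Submission at 17. The latest is day 18.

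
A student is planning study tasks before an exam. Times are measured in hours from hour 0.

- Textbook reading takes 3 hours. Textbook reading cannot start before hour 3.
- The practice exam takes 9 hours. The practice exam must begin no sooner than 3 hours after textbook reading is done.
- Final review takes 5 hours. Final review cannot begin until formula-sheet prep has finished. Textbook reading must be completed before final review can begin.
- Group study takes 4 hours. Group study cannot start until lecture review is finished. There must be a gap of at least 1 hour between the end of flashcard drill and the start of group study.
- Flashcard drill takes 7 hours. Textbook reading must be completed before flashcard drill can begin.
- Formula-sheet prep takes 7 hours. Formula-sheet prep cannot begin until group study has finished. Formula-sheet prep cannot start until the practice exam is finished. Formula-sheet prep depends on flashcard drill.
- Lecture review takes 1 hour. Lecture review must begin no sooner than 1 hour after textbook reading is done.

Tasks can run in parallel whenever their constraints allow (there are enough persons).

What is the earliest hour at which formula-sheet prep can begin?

Textbook reading waits on its own release at hour 3, so it starts at hour 3 and finishes at 3 + 3 = hour 6.
After textbook reading (finishes hour 6, plus 3-hour gap → hour 9), the practice exam can start at hour 9 and finishes at hour 18.
Flashcard drill cannot begin until textbook reading (finishes hour 6). It runs from hour 6 to 6 + 7 = hour 13.
Lecture review cannot begin until textbook reading (finishes hour 6, plus 1-hour gap → hour 7). It runs from hour 7 to 7 + 1 = hour 8.
Group study has to wait for lecture review (finishes hour 8); flashcard drill (finishes hour 13, plus 1-hour gap → hour 14). The latest of these is hour 14, so group study runs hour 14 to 14 + 4 = hour 18.
Formula-sheet prep waits on group study (finishes hour 18); the practice exam (finishes hour 18); flashcard drill (finishes hour 13). The latest of these is hour 18, which is the earliest formula-sheet prep can start.

18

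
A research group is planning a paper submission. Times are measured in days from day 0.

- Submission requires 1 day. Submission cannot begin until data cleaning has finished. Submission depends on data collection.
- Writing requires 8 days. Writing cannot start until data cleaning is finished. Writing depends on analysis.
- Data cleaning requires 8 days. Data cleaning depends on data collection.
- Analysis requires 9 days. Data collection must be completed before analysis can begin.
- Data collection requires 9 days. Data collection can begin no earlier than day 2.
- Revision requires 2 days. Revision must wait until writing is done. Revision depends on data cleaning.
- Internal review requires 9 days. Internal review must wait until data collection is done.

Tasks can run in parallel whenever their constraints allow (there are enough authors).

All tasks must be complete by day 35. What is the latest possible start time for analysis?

Nothing follows revision; the deadline of day 35 is its only limit. It must start by 35 − 2 = day 33.
Writing must finish before revision (must start by day 33). With an 8-day duration, writing must start by 33 − 8 = day 25.
Since writing (must start by day 25) depends on it, analysis must finish by day 25. Backing off its 9-day duration gives a latest start of day 16.

16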